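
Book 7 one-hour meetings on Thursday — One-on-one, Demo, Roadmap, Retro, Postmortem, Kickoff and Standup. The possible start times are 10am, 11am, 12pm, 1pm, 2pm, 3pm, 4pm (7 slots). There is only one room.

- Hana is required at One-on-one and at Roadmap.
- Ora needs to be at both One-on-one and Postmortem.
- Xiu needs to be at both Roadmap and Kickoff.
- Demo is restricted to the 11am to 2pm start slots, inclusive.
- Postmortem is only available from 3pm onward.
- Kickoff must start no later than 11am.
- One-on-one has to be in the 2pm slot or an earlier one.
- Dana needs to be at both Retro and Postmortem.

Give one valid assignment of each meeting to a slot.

Kickoff in 10am; Roadmap in 1pm; Retro in 2pm; Standup in 4pm; One-on-one in 12pm; Demo in 11am; Postmortem in 3pm

Checking: One-on-one(12pm) != Postmortem(3pm); One-on-one(12pm) != Roadmap(1pm); Retro(2pm) != Postmortem(3pm); Roadmap(1pm) != Kickoff(10am); Postmortem=3pm in [3pm,4pm]; Kickoff=10am in [10am,11am]; One-on-one=12pm in [10am,2pm]; Demo=11am in [11am,2pm]; max 1 per slot (cap 1).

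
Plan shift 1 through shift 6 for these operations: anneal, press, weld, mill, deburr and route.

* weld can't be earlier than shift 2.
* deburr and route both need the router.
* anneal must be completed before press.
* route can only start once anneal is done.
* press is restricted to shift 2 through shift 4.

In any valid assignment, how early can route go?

Precedence pushes route to at least shift 2.
route at shift 2 is achievable: mill=shift 1; press=shift 2; route=shift 2; weld=shift 2; anneal=shift 1; deburr=shift 1.

shift 2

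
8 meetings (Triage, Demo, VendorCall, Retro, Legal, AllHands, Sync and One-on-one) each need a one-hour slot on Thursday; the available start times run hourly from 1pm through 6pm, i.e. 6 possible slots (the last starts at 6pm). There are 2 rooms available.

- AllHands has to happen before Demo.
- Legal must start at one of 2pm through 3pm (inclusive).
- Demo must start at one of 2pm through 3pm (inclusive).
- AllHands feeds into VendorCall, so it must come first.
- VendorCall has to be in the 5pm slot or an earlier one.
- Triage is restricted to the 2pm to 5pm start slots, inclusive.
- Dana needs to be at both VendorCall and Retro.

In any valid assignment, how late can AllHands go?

Downstream work caps AllHands at 2pm.
AllHands at 2pm is achievable: AllHands -> 2pm; One-on-one -> 4pm; Sync -> 1pm; Triage -> 3pm; Legal -> 2pm; Demo -> 3pm; Retro -> 1pm; VendorCall -> 4pm.

2pm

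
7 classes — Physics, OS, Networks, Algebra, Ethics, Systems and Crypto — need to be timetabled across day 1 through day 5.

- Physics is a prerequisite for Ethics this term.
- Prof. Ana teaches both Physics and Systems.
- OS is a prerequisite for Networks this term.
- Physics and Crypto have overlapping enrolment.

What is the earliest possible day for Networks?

Precedence pushes Networks to at least day 2.
Networks at day 2 is achievable: Ethics=day 2, Physics=day 1, OS=day 1, Algebra=day 1, Systems=day 2, Crypto=day 2, Networks=day 2.

day 2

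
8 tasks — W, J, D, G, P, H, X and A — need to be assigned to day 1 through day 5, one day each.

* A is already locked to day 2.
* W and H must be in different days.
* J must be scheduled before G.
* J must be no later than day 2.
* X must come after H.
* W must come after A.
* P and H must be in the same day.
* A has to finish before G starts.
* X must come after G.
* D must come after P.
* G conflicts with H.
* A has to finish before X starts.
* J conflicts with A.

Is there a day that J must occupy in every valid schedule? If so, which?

day 1

J's window is day 1–day 2.
A is fixed at day 2, and J can't share a day with A.
So J must be day 1.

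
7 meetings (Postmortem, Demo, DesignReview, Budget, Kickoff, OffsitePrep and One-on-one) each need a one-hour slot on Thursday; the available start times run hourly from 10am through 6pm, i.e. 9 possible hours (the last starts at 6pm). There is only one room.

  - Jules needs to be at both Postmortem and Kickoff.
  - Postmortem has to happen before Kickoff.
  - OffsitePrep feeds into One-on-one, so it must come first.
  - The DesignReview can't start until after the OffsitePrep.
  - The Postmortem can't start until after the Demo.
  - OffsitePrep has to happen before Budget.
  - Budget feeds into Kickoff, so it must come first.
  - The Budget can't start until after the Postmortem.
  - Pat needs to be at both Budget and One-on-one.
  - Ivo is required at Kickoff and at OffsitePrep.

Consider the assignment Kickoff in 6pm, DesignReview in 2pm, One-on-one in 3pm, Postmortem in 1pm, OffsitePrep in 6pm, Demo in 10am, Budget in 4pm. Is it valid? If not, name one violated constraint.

OffsitePrep feeds into One-on-one, so it must come first — violated.
The Budget can't start until after the Postmortem — holds.
OffsitePrep has to happen before Budget — violated.
Budget feeds into Kickoff, so it must come first — holds.
Jules needs to be at both Postmortem and Kickoff — holds.
The DesignReview can't start until after the OffsitePrep — violated.
The Postmortem can't start until after the Demo — holds.
Ivo is required at Kickoff and at OffsitePrep — violated.
There is only one room — violated.
Pat needs to be at both Budget and One-on-one — holds.
Postmortem has to happen before Kickoff — holds.

No. Ivo is required at Kickoff and at OffsitePrep is not satisfied.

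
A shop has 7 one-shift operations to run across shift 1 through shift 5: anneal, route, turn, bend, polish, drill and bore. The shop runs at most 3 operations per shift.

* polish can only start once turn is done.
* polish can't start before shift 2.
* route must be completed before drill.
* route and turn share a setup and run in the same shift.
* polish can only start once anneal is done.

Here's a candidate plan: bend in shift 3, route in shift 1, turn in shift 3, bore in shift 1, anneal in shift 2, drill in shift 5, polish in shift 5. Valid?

No. route and turn share a setup and run in the same shift is not satisfied.

route and turn share a setup and run in the same shift — violated.
The shop runs at most 3 operations per shift — holds.
polish can only start once turn is done — holds.
polish can only start once anneal is done — holds.
polish can't start before shift 2 — holds.
route must be completed before drill — holds.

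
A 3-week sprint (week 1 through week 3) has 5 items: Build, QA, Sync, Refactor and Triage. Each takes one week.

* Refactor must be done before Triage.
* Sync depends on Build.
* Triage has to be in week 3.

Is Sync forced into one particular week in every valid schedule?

No

Sync can be week 2 (e.g. QA in week 1; Sync in week 2; Refactor in week 1; Build in week 1; Triage in week 3) or week 3 (e.g. QA -> week 1, Sync -> week 3, Refactor -> week 1, Build -> week 1, Triage -> week 3).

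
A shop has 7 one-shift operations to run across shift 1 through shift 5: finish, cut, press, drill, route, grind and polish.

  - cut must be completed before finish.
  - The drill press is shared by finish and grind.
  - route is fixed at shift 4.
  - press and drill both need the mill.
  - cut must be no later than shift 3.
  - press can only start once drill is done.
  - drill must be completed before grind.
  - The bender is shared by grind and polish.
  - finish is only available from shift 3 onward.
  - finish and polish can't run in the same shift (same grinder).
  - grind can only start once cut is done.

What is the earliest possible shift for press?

shift 2

Precedence pushes press to at least shift 2.
press at shift 2 is achievable: route in shift 4; polish in shift 1; finish in shift 3; cut in shift 1; grind in shift 2; drill in shift 1; press in shift 2.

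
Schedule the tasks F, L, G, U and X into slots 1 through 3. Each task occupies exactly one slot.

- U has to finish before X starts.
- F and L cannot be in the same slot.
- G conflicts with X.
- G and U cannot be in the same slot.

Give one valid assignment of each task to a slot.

F -> 1; U -> 1; X -> 2; G -> 3; L -> 2

Checking: U(1) before X(2); G(3) != X(2); G(3) != U(1); F(1) != L(2).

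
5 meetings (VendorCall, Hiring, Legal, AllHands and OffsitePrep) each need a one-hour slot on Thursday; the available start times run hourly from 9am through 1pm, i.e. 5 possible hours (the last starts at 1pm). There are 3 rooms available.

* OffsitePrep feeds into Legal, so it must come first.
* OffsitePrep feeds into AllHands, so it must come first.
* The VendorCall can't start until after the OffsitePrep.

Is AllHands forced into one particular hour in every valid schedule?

No

AllHands can be 10am (e.g. VendorCall=10am, AllHands=10am, Legal=10am, Hiring=9am, OffsitePrep=9am) or 11am (e.g. VendorCall=10am; AllHands=11am; Legal=10am; Hiring=9am; OffsitePrep=9am).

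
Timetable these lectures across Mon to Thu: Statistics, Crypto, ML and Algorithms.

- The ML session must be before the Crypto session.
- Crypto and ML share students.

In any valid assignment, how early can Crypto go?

Precedence pushes Crypto to at least Tue.
Crypto at Tue is achievable: Statistics=Mon, ML=Mon, Algorithms=Mon, Crypto=Tue.

Tue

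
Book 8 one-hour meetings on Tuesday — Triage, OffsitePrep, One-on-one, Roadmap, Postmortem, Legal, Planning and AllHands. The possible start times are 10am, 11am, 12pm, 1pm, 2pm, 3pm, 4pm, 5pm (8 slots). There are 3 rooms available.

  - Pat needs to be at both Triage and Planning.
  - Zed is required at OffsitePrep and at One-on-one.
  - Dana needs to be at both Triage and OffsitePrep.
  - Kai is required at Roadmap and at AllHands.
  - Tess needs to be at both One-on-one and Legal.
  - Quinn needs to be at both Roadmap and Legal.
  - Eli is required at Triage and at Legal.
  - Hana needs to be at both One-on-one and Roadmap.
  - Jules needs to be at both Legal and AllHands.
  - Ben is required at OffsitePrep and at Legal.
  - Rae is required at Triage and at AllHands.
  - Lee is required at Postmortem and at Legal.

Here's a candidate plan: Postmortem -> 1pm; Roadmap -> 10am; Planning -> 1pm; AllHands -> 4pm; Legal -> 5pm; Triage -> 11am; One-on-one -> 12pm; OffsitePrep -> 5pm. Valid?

No — it violates: Ben is required at OffsitePrep and at Legal

Jules needs to be at both Legal and AllHands — holds.
Hana needs to be at both One-on-one and Roadmap — holds.
Pat needs to be at both Triage and Planning — holds.
Tess needs to be at both One-on-one and Legal — holds.
Eli is required at Triage and at Legal — holds.
Kai is required at Roadmap and at AllHands — holds.
Lee is required at Postmortem and at Legal — holds.
Zed is required at OffsitePrep and at One-on-one — holds.
Rae is required at Triage and at AllHands — holds.
There are 3 rooms available — holds.
Ben is required at OffsitePrep and at Legal — violated.
Dana needs to be at both Triage and OffsitePrep — holds.
Quinn needs to be at both Roadmap and Legal — holds.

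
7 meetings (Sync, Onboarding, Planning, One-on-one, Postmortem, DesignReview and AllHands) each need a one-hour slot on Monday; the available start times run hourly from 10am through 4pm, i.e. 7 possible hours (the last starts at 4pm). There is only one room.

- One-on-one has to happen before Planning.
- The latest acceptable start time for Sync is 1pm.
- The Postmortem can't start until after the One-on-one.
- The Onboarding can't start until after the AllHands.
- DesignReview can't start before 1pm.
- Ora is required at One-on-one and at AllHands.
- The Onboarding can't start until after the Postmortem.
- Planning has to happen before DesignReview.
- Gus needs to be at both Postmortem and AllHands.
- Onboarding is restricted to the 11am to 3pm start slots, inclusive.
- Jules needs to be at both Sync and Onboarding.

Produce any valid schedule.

Sync in 10am; Postmortem in 12pm; Planning in 3pm; One-on-one in 11am; Onboarding in 2pm; DesignReview in 4pm; AllHands in 1pm

Checking: Postmortem(12pm) before Onboarding(2pm); One-on-one(11am) before Postmortem(12pm); AllHands(1pm) before Onboarding(2pm); Planning(3pm) before DesignReview(4pm); One-on-one(11am) before Planning(3pm); Sync(10am) != Onboarding(2pm); One-on-one(11am) != AllHands(1pm); Postmortem(12pm) != AllHands(1pm); Onboarding=2pm in [11am,3pm]; Sync=10am in [10am,1pm]; DesignReview=4pm in [1pm,4pm]; max 1 per hour (cap 1).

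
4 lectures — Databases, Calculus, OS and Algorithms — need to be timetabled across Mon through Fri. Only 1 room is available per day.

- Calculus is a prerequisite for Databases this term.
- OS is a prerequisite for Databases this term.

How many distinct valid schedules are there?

40

Splitting on Databases: it can be Wed (4), Thu (12), Fri (24). Listing each branch's schedules as (Calculus, OS, Algorithms):
Databases=Wed: (Mon,Tue,Thu) (Mon,Tue,Fri) (Tue,Mon,Thu) (Tue,Mon,Fri) — 4.
Databases=Thu: (Mon,Tue,Wed) (Mon,Tue,Fri) (Mon,Wed,Tue) (Mon,Wed,Fri) (Tue,Mon,Wed) (Tue,Mon,Fri) (Tue,Wed,Mon) (Tue,Wed,Fri) (Wed,Mon,Tue) (Wed,Mon,Fri) (Wed,Tue,Mon) (Wed,Tue,Fri) — 12.
Databases=Fri: (Mon,Tue,Wed) (Mon,Tue,Thu) (Mon,Wed,Tue) (Mon,Wed,Thu) (Mon,Thu,Tue) (Mon,Thu,Wed) (Tue,Mon,Wed) (Tue,Mon,Thu) (Tue,Wed,Mon) (Tue,Wed,Thu) (Tue,Thu,Mon) (Tue,Thu,Wed) (Wed,Mon,Tue) (Wed,Mon,Thu) (Wed,Tue,Mon) (Wed,Tue,Thu) (Wed,Thu,Mon) (Wed,Thu,Tue) (Thu,Mon,Tue) (Thu,Mon,Wed) (Thu,Tue,Mon) (Thu,Tue,Wed) (Thu,Wed,Mon) (Thu,Wed,Tue) — 24.
Summing: 4 + 12 + 24 = 40.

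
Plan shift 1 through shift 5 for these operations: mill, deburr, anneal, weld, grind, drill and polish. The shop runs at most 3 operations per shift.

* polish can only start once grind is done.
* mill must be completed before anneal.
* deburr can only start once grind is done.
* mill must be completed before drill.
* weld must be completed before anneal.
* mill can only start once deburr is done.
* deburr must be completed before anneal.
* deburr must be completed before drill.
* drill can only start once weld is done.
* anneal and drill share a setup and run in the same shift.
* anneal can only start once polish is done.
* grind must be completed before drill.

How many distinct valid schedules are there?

Splitting on mill: it can be shift 3 (18), shift 4 (32). Listing each branch's schedules as (deburr, anneal, weld, grind, drill, polish) by shift number:
mill=shift 3: (2,4,1,1,4,2) (2,4,1,1,4,3) (2,4,2,1,4,2) (2,4,2,1,4,3) (2,4,3,1,4,2) (2,4,3,1,4,3) (2,5,1,1,5,2) (2,5,1,1,5,3) (2,5,1,1,5,4) (2,5,2,1,5,2) (2,5,2,1,5,3) (2,5,2,1,5,4) (2,5,3,1,5,2) (2,5,3,1,5,3) (2,5,3,1,5,4) (2,5,4,1,5,2) (2,5,4,1,5,3) (2,5,4,1,5,4) — 18.
mill=shift 4: (2,5,1,1,5,2) (2,5,1,1,5,3) (2,5,1,1,5,4) (2,5,2,1,5,2) (2,5,2,1,5,3) (2,5,2,1,5,4) (2,5,3,1,5,2) (2,5,3,1,5,3) (2,5,3,1,5,4) (2,5,4,1,5,2) (2,5,4,1,5,3) (2,5,4,1,5,4) (3,5,1,1,5,2) (3,5,1,1,5,3) (3,5,1,1,5,4) (3,5,1,2,5,3) (3,5,1,2,5,4) (3,5,2,1,5,2) (3,5,2,1,5,3) (3,5,2,1,5,4) (3,5,2,2,5,3) (3,5,2,2,5,4) (3,5,3,1,5,2) (3,5,3,1,5,3) (3,5,3,1,5,4) (3,5,3,2,5,3) (3,5,3,2,5,4) (3,5,4,1,5,2) (3,5,4,1,5,3) (3,5,4,1,5,4) (3,5,4,2,5,3) (3,5,4,2,5,4) — 32.
Summing: 18 + 32 = 50.

50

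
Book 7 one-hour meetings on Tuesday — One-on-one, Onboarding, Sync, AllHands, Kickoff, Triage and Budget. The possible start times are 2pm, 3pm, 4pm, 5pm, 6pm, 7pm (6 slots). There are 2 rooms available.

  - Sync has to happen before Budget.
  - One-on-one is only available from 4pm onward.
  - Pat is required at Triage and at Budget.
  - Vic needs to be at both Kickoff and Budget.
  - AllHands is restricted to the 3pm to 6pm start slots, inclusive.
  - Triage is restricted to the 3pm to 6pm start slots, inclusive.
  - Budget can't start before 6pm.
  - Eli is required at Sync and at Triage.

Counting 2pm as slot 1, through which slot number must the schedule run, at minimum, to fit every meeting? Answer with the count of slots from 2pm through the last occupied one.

The precedence chain requires at least 2 distinct slots.
With at most 2 per slot and 7 meetings, at least 4 slots are needed.
Budget can't be placed before 6pm — that is slot 5 counting from 2pm — so the schedule must run through at least 5 slots.
5 works (last occupied slot: 6pm): for example Kickoff=4pm, Sync=2pm, Triage=3pm, AllHands=3pm, Budget=6pm, One-on-one=4pm, Onboarding=2pm.

5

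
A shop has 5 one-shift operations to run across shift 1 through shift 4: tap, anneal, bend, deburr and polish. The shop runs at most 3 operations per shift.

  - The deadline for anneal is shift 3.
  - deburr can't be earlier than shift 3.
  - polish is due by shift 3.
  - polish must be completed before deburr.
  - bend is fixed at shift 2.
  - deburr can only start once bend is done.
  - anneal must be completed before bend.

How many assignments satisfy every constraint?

20

Splitting on tap: it can be shift 1 (5), shift 2 (5), shift 3 (5), shift 4 (5). Listing each branch's schedules as (anneal, bend, deburr, polish) by shift number:
tap=shift 1: (1,2,3,1) (1,2,3,2) (1,2,4,1) (1,2,4,2) (1,2,4,3) — 5.
tap=shift 2: (1,2,3,1) (1,2,3,2) (1,2,4,1) (1,2,4,2) (1,2,4,3) — 5.
tap=shift 3: (1,2,3,1) (1,2,3,2) (1,2,4,1) (1,2,4,2) (1,2,4,3) — 5.
tap=shift 4: (1,2,3,1) (1,2,3,2) (1,2,4,1) (1,2,4,2) (1,2,4,3) — 5.
Summing: 5 + 5 + 5 + 5 = 20.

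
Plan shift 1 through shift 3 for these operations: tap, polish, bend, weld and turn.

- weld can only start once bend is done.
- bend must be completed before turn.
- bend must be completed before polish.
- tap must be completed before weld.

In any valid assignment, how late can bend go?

Downstream work caps bend at shift 2.
bend at shift 2 is achievable: turn in shift 3, tap in shift 1, weld in shift 3, bend in shift 2, polish in shift 3.

shift 2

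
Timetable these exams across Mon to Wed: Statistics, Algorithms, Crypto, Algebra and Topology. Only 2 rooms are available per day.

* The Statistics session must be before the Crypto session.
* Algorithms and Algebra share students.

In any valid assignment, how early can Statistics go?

Downstream work caps Statistics at Tue.
Statistics at Mon is achievable: Algorithms -> Mon, Algebra -> Tue, Crypto -> Tue, Statistics -> Mon, Topology -> Wed.

Mon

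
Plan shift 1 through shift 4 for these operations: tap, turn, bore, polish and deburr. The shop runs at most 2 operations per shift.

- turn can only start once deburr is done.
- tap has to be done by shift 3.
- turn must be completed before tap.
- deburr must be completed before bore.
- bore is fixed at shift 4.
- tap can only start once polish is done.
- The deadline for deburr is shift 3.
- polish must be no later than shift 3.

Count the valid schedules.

2

Enumerating: bore in shift 4; tap in shift 3; deburr in shift 1; polish in shift 1; turn in shift 2 | turn in shift 2; tap in shift 3; bore in shift 4; deburr in shift 1; polish in shift 2.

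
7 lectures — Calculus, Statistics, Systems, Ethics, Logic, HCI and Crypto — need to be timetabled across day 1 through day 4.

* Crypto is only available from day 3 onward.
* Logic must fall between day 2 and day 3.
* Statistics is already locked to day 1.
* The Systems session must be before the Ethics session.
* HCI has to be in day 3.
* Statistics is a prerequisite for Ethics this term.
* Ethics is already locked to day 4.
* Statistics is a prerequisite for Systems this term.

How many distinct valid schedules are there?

Splitting on Calculus: it can be day 1 (8), day 2 (8), day 3 (8), day 4 (8). Listing each branch's schedules as (Statistics, Systems, Ethics, Logic, HCI, Crypto) by day number:
Calculus=day 1: (1,2,4,2,3,3) (1,2,4,2,3,4) (1,2,4,3,3,3) (1,2,4,3,3,4) (1,3,4,2,3,3) (1,3,4,2,3,4) (1,3,4,3,3,3) (1,3,4,3,3,4) — 8.
Calculus=day 2: (1,2,4,2,3,3) (1,2,4,2,3,4) (1,2,4,3,3,3) (1,2,4,3,3,4) (1,3,4,2,3,3) (1,3,4,2,3,4) (1,3,4,3,3,3) (1,3,4,3,3,4) — 8.
Calculus=day 3: (1,2,4,2,3,3) (1,2,4,2,3,4) (1,2,4,3,3,3) (1,2,4,3,3,4) (1,3,4,2,3,3) (1,3,4,2,3,4) (1,3,4,3,3,3) (1,3,4,3,3,4) — 8.
Calculus=day 4: (1,2,4,2,3,3) (1,2,4,2,3,4) (1,2,4,3,3,3) (1,2,4,3,3,4) (1,3,4,2,3,3) (1,3,4,2,3,4) (1,3,4,3,3,3) (1,3,4,3,3,4) — 8.
Summing: 8 + 8 + 8 + 8 = 32.

32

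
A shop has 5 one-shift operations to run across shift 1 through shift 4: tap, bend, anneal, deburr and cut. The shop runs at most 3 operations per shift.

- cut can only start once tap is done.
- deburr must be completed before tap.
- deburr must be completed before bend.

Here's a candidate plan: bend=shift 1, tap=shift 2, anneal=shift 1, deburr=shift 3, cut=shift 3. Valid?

cut can only start once tap is done — holds.
deburr must be completed before tap — violated.
The shop runs at most 3 operations per shift — holds.
deburr must be completed before bend — violated.

No. deburr must be completed before bend is not satisfied.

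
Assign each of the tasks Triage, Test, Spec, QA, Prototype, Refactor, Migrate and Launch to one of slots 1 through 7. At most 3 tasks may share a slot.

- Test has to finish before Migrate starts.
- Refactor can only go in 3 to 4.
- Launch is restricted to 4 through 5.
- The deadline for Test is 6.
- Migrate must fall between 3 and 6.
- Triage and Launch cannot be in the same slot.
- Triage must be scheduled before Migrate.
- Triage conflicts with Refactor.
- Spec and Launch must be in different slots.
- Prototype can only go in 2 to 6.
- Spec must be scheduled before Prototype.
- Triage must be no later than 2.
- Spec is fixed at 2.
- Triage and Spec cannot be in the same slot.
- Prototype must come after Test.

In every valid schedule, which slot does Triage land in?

Triage's window is 1–2.
Spec is fixed at 2, and Triage can't share a slot with Spec.
So Triage must be 1.

1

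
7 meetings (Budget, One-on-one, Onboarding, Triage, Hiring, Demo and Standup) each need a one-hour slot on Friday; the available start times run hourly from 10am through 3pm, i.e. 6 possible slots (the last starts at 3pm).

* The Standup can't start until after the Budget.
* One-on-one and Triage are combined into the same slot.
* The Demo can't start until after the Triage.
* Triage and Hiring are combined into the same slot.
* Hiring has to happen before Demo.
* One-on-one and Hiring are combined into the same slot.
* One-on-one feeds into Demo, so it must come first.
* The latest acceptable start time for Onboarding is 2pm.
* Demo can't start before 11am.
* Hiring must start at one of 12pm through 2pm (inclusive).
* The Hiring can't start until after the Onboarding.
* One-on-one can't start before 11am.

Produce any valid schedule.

Standup -> 11am, Demo -> 1pm, Triage -> 12pm, Budget -> 10am, Hiring -> 12pm, One-on-one -> 12pm, Onboarding -> 10am

Checking: Triage(12pm) before Demo(1pm); Hiring(12pm) before Demo(1pm); One-on-one(12pm) before Demo(1pm); Onboarding(10am) before Hiring(12pm); Budget(10am) before Standup(11am); One-on-one = Triage = 12pm; Triage = Hiring = 12pm; One-on-one = Hiring = 12pm; Hiring=12pm in [12pm,2pm]; One-on-one=12pm in [11am,3pm]; Onboarding=10am in [10am,2pm]; Demo=1pm in [11am,3pm].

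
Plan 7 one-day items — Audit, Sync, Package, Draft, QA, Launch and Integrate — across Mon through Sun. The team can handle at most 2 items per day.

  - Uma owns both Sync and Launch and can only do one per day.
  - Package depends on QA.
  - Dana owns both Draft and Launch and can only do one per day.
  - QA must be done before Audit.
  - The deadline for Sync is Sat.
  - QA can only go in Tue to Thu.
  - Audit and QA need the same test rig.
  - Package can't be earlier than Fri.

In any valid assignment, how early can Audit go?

Wed

Precedence pushes Audit to at least Wed.
Audit at Wed is achievable: Audit -> Wed; Sync -> Mon; Package -> Fri; Integrate -> Wed; Draft -> Mon; QA -> Tue; Launch -> Tue.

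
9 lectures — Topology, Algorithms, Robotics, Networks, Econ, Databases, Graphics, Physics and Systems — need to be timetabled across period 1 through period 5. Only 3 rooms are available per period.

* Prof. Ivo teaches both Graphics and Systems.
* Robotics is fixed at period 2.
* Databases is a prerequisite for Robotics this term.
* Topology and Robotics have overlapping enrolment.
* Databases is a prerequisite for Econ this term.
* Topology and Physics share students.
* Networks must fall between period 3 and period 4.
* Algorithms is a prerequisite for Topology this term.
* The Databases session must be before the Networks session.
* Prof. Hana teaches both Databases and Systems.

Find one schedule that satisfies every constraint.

Databases=period 1; Econ=period 2; Graphics=period 1; Networks=period 3; Topology=period 3; Physics=period 2; Systems=period 3; Algorithms=period 1; Robotics=period 2

Checking: Databases(period 1) before Robotics(period 2); Databases(period 1) before Networks(period 3); Algorithms(period 1) before Topology(period 3); Databases(period 1) before Econ(period 2); Databases(period 1) != Systems(period 3); Topology(period 3) != Physics(period 2); Graphics(period 1) != Systems(period 3); Topology(period 3) != Robotics(period 2); Robotics=period 2 in [period 2,period 2]; Networks=period 3 in [period 3,period 4]; max 3 per period (cap 3).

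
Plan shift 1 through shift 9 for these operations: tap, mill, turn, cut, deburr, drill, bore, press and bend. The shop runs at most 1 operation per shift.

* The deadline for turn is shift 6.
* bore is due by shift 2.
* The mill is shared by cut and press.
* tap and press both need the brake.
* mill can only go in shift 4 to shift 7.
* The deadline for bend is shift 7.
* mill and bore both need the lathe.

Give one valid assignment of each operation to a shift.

bore=shift 1; turn=shift 2; bend=shift 3; press=shift 9; deburr=shift 7; cut=shift 6; tap=shift 5; drill=shift 8; mill=shift 4

Checking: cut(shift 6) != press(shift 9); mill(shift 4) != bore(shift 1); tap(shift 5) != press(shift 9); mill=shift 4 in [shift 4,shift 7]; bend=shift 3 in [shift 1,shift 7]; bore=shift 1 in [shift 1,shift 2]; turn=shift 2 in [shift 1,shift 6]; max 1 per shift (cap 1).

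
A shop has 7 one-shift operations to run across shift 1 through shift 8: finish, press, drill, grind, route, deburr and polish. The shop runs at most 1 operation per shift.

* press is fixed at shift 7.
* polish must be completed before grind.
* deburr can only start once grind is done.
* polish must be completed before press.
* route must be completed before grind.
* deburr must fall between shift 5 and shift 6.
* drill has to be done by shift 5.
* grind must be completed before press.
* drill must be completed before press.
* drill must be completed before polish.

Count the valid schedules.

Splitting on drill: it can be shift 1 (20), shift 2 (12), shift 3 (4). Listing each branch's schedules as (finish, press, grind, route, deburr, polish) by shift number:
drill=shift 1: (2,7,5,3,6,4) (2,7,5,4,6,3) (3,7,5,2,6,4) (3,7,5,4,6,2) (4,7,5,2,6,3) (4,7,5,3,6,2) (5,7,4,2,6,3) (5,7,4,3,6,2) (6,7,4,2,5,3) (6,7,4,3,5,2) (8,7,4,2,5,3) (8,7,4,2,6,3) (8,7,4,3,5,2) (8,7,4,3,6,2) (8,7,5,2,6,3) (8,7,5,2,6,4) (8,7,5,3,6,2) (8,7,5,3,6,4) (8,7,5,4,6,2) (8,7,5,4,6,3) — 20.
drill=shift 2: (1,7,5,3,6,4) (1,7,5,4,6,3) (3,7,5,1,6,4) (4,7,5,1,6,3) (5,7,4,1,6,3) (6,7,4,1,5,3) (8,7,4,1,5,3) (8,7,4,1,6,3) (8,7,5,1,6,3) (8,7,5,1,6,4) (8,7,5,3,6,4) (8,7,5,4,6,3) — 12.
drill=shift 3: (1,7,5,2,6,4) (2,7,5,1,6,4) (8,7,5,1,6,4) (8,7,5,2,6,4) — 4.
Summing: 20 + 12 + 4 = 36.

36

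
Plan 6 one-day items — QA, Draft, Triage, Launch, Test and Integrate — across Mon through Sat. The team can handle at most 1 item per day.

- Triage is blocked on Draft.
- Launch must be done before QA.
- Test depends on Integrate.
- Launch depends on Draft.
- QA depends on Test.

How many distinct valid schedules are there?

Splitting on QA: it can be Fri (6), Sat (20). Listing each branch's schedules as (Draft, Triage, Launch, Test, Integrate):
QA=Fri: (Mon,Sat,Tue,Thu,Wed) (Mon,Sat,Wed,Thu,Tue) (Mon,Sat,Thu,Wed,Tue) (Tue,Sat,Wed,Thu,Mon) (Tue,Sat,Thu,Wed,Mon) (Wed,Sat,Thu,Tue,Mon) — 6.
QA=Sat: (Mon,Tue,Wed,Fri,Thu) (Mon,Tue,Thu,Fri,Wed) (Mon,Tue,Fri,Thu,Wed) (Mon,Wed,Tue,Fri,Thu) (Mon,Wed,Thu,Fri,Tue) (Mon,Wed,Fri,Thu,Tue) (Mon,Thu,Tue,Fri,Wed) (Mon,Thu,Wed,Fri,Tue) (Mon,Thu,Fri,Wed,Tue) (Mon,Fri,Tue,Thu,Wed) (Mon,Fri,Wed,Thu,Tue) (Mon,Fri,Thu,Wed,Tue) (Tue,Wed,Thu,Fri,Mon) (Tue,Wed,Fri,Thu,Mon) (Tue,Thu,Wed,Fri,Mon) (Tue,Thu,Fri,Wed,Mon) (Tue,Fri,Wed,Thu,Mon) (Tue,Fri,Thu,Wed,Mon) (Wed,Thu,Fri,Tue,Mon) (Wed,Fri,Thu,Tue,Mon) — 20.
Summing: 6 + 20 = 26.

26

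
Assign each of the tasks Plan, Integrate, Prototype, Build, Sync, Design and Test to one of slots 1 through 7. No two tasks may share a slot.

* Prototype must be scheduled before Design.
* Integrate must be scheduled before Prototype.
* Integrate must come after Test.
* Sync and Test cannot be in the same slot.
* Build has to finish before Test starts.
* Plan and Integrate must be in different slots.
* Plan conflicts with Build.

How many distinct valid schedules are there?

42

Splitting on Integrate: it can be 3 (12), 4 (18), 5 (12). Listing each branch's schedules as (Plan, Prototype, Build, Sync, Design, Test):
Integrate=3: (4,5,1,6,7,2) (4,5,1,7,6,2) (4,6,1,5,7,2) (5,4,1,6,7,2) (5,4,1,7,6,2) (5,6,1,4,7,2) (6,4,1,5,7,2) (6,4,1,7,5,2) (6,5,1,4,7,2) (7,4,1,5,6,2) (7,4,1,6,5,2) (7,5,1,4,6,2) — 12.
Integrate=4: (1,5,2,6,7,3) (1,5,2,7,6,3) (1,6,2,5,7,3) (2,5,1,6,7,3) (2,5,1,7,6,3) (2,6,1,5,7,3) (3,5,1,6,7,2) (3,5,1,7,6,2) (3,6,1,5,7,2) (5,6,1,2,7,3) (5,6,1,3,7,2) (5,6,2,1,7,3) (6,5,1,2,7,3) (6,5,1,3,7,2) (6,5,2,1,7,3) (7,5,1,2,6,3) (7,5,1,3,6,2) (7,5,2,1,6,3) — 18.
Integrate=5: (1,6,2,3,7,4) (1,6,2,4,7,3) (1,6,3,2,7,4) (2,6,1,3,7,4) (2,6,1,4,7,3) (2,6,3,1,7,4) (3,6,1,2,7,4) (3,6,1,4,7,2) (3,6,2,1,7,4) (4,6,1,2,7,3) (4,6,1,3,7,2) (4,6,2,1,7,3) — 12.
Summing: 12 + 18 + 12 = 42.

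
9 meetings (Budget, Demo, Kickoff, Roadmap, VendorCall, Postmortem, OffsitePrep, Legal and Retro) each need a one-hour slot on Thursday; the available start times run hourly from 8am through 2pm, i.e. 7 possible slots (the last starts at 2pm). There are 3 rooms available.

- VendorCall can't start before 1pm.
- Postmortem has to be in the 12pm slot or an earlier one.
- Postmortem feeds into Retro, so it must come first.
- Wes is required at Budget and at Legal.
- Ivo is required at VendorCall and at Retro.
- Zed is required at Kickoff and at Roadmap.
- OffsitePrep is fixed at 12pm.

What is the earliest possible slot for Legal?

8am

Legal at 8am is achievable: Postmortem -> 8am; Kickoff -> 9am; VendorCall -> 1pm; Legal -> 8am; Retro -> 9am; Roadmap -> 10am; Demo -> 8am; Budget -> 9am; OffsitePrep -> 12pm.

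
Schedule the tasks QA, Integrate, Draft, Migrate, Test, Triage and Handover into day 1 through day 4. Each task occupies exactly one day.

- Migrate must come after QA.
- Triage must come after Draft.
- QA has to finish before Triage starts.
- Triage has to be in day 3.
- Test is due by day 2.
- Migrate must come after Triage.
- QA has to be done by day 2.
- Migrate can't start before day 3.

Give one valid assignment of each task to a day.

QA in day 1, Migrate in day 4, Test in day 1, Draft in day 1, Triage in day 3, Handover in day 1, Integrate in day 1

Checking: Triage(day 3) before Migrate(day 4); Draft(day 1) before Triage(day 3); QA(day 1) before Migrate(day 4); QA(day 1) before Triage(day 3); Test=day 1 in [day 1,day 2]; Migrate=day 4 in [day 3,day 4]; Triage=day 3 in [day 3,day 3]; QA=day 1 in [day 1,day 2].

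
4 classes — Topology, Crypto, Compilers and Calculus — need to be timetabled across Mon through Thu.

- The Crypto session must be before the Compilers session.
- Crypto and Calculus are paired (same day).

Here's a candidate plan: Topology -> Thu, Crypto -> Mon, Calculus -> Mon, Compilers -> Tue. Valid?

Yes, all constraints hold

The Crypto session must be before the Compilers session — holds.
Crypto and Calculus are paired (same day) — holds.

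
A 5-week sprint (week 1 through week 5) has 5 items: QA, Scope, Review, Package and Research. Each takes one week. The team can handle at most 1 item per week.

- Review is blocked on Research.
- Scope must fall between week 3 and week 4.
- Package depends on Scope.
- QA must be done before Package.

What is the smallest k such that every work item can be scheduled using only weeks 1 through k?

The precedence chain requires at least 2 distinct weeks.
With at most 1 per week and 5 work items, at least 5 weeks are needed.
Propagating the time windows through the other constraints, Package can't land before week 4, so the schedule must run through at least week 4.
5 works (last occupied week: week 5): for example Research in week 2, QA in week 1, Package in week 4, Scope in week 3, Review in week 5.

5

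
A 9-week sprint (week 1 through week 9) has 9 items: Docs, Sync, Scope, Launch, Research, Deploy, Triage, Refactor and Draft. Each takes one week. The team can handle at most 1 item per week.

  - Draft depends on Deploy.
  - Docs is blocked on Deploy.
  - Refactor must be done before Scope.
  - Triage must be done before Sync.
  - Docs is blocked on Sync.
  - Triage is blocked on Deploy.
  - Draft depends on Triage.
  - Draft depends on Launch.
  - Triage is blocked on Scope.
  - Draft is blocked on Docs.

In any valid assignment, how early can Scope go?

week 2

Precedence pushes Scope to at least week 2; downstream work caps Scope at week 5.
Scope at week 2 is achievable: Docs -> week 6; Draft -> week 8; Scope -> week 2; Triage -> week 4; Sync -> week 5; Research -> week 9; Launch -> week 7; Refactor -> week 1; Deploy -> week 3.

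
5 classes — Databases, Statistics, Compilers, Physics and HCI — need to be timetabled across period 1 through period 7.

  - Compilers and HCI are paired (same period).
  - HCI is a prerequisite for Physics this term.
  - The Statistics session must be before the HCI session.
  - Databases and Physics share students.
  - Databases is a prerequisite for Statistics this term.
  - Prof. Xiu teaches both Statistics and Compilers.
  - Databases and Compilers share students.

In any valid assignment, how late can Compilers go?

Compilers must be in the same period as HCI, which can't be before period 3, so Compilers is at least period 3; Compilers must be in the same period as HCI, which can't be after period 6, so Compilers is at most period 6.
Compilers at period 6 is achievable: HCI -> period 6, Databases -> period 1, Compilers -> period 6, Physics -> period 7, Statistics -> period 2.

period 6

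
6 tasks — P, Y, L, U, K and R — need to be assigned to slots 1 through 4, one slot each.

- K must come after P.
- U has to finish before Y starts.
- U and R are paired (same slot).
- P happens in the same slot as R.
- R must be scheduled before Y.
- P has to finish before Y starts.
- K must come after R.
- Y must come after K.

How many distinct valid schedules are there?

16

Splitting on P: it can be 1 (12), 2 (4). Listing each branch's schedules as (Y, L, U, K, R):
P=1: (3,1,1,2,1) (3,2,1,2,1) (3,3,1,2,1) (3,4,1,2,1) (4,1,1,2,1) (4,1,1,3,1) (4,2,1,2,1) (4,2,1,3,1) (4,3,1,2,1) (4,3,1,3,1) (4,4,1,2,1) (4,4,1,3,1) — 12.
P=2: (4,1,2,3,2) (4,2,2,3,2) (4,3,2,3,2) (4,4,2,3,2) — 4.
Summing: 12 + 4 = 16.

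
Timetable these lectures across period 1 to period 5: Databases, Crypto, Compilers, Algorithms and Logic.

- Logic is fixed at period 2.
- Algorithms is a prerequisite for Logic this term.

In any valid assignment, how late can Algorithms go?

period 1

Downstream work caps Algorithms at period 1.
Algorithms at period 1 is achievable: Algorithms in period 1; Logic in period 2; Crypto in period 1; Compilers in period 1; Databases in period 1.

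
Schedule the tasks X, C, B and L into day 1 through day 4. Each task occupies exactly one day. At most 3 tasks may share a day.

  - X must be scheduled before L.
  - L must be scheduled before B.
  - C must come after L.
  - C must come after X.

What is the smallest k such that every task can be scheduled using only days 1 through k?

The precedence chain requires at least 3 distinct days.
With at most 3 per day and 4 tasks, at least 2 days are needed.
3 works (last occupied day: day 3): for example C=day 3, L=day 2, B=day 3, X=day 1.

3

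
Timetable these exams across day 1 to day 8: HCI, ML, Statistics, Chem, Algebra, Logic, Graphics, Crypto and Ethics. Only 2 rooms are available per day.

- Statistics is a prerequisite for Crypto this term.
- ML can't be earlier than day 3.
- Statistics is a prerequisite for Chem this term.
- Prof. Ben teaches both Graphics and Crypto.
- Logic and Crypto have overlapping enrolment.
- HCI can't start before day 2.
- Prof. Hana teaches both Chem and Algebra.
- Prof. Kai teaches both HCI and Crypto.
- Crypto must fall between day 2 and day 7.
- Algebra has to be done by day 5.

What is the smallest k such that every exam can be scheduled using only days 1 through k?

5

The precedence chain requires at least 2 distinct days.
With at most 2 per day and 9 exams, at least 5 days are needed.
ML can't be placed before day 3, so the schedule must run through at least day 3.
5 works (last occupied day: day 5): for example Ethics -> day 5, Logic -> day 4, Statistics -> day 1, Crypto -> day 2, Algebra -> day 1, HCI -> day 3, Graphics -> day 4, ML -> day 3, Chem -> day 2.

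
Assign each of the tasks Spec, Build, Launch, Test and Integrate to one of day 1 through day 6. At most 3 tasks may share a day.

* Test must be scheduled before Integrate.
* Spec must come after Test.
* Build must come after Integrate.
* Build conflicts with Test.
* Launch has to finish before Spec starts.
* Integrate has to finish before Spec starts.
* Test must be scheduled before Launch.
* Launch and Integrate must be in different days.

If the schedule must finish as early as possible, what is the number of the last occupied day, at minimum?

day 4

The precedence chain requires at least 3 distinct days.
With at most 3 per day and 5 tasks, at least 2 days are needed.
Could 3 days be enough, i.e. nothing placed later than day 3? No: Spec must come after Test (at day 1 or later) → {day 2, day 3}; Test must come before Spec (at day 3 or earlier) → {day 1, day 2}; Integrate must come before Spec (at day 3 or earlier) → {day 1, day 2}; Integrate must come after Test (at day 1 or later) → {day 2}; Test must come before Integrate (at day 2 or earlier) → {day 1}; Launch must come before Spec (at day 3 or earlier) → {day 1, day 2}; Launch must come after Test (at day 1 or later) → {day 2}; Integrate can't share with Launch (day 2) → nothing is left.
So 3 days is not enough.
4 works (last occupied day: day 4): for example Launch -> day 3, Build -> day 3, Integrate -> day 2, Spec -> day 4, Test -> day 1.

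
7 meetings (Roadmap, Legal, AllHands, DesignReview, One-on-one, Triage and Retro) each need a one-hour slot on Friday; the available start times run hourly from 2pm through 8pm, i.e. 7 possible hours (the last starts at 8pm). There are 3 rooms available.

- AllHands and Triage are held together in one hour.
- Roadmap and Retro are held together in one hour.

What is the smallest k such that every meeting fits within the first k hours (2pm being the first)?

3

With at most 3 per hour and 7 meetings, at least 3 hours are needed.
3 works (last occupied hour: 4pm): for example Roadmap in 2pm; Legal in 2pm; One-on-one in 4pm; Triage in 3pm; Retro in 2pm; AllHands in 3pm; DesignReview in 3pm.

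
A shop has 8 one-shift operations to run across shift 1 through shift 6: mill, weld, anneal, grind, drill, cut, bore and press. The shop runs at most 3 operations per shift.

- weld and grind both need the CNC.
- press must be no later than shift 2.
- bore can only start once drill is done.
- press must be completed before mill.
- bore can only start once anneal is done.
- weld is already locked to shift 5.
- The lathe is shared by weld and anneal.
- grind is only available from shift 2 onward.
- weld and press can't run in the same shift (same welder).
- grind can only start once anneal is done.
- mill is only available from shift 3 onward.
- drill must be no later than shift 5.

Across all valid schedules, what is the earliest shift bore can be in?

shift 2

Precedence pushes bore to at least shift 2.
bore at shift 2 is achievable: bore in shift 2, drill in shift 1, mill in shift 3, cut in shift 2, press in shift 1, grind in shift 2, weld in shift 5, anneal in shift 1.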